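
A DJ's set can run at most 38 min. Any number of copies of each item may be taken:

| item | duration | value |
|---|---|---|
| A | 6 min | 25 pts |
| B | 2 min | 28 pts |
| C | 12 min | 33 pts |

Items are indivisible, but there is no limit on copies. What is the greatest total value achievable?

Best value-per-unit is B at 28/2, and filling with it alone uses duration 19×2=38. No mix of the others beats 19×28 = 532.

532 pts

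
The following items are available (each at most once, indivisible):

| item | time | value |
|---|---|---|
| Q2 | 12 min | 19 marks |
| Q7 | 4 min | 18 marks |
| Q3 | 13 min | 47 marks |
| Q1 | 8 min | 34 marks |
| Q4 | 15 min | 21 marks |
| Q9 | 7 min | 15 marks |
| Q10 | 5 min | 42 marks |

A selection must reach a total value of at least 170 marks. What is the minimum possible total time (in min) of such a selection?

49

Subsets with value ≥ 170, sorted by total time:
- Q2+Q7+Q3+Q1+Q9+Q10: time 49, value 175
- Q7+Q3+Q1+Q4+Q9+Q10: time 52, value 177
Minimum time: 49 min.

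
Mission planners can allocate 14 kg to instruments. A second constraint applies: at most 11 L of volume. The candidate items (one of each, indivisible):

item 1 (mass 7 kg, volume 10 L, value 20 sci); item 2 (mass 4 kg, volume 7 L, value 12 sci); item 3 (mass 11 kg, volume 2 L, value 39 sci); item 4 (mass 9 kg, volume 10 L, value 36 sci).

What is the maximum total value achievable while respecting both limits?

39 sci

Feasible sets respecting both limits:
- item 3: mass 11, volume 2, value 39
- item 4: mass 9, volume 10, value 36
- item 1: mass 7, volume 10, value 20
- item 2: mass 4, volume 7, value 12
Best: 39 sci.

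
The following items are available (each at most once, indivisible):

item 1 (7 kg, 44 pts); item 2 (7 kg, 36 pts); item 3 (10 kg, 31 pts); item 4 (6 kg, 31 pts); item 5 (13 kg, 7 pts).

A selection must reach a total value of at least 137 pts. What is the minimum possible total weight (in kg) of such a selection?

30

Subsets with value ≥ 137, sorted by total weight:
- item 1+item 2+item 3+item 4: weight 30, value 142
- item 1+item 2+item 3+item 4+item 5: weight 43, value 149
Minimum weight: 30 kg.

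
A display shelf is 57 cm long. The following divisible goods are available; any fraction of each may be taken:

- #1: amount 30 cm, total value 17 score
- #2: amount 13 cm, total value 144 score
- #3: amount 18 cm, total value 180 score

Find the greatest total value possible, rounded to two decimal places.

338.73

Take in order of value per unit:
- #2 (144/13 per unit): all 13 → value 144, running total 144.00
- #3 (180/18 per unit): all 18 → value 180, running total 324.00
- #1 (17/30 per unit): 26 of 30 → value 26×17/30 = 14.7333, running total 338.73
Total 338.73.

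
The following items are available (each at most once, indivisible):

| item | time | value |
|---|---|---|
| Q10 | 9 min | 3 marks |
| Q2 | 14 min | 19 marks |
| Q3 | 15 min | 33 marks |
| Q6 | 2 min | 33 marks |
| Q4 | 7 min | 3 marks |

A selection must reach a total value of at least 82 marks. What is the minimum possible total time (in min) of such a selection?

31

Subsets with value ≥ 82, sorted by total time:
- Q2+Q3+Q6: time 31, value 85
- Q2+Q3+Q6+Q4: time 38, value 88
- Q10+Q2+Q3+Q6: time 40, value 88
- Q10+Q2+Q3+Q6+Q4: time 47, value 91
Minimum time: 31 min.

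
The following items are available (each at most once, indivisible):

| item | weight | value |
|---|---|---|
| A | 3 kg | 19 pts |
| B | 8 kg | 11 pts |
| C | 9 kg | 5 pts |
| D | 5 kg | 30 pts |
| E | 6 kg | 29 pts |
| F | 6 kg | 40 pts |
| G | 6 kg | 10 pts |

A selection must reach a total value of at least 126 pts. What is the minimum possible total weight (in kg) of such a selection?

Subsets with value ≥ 126, sorted by total weight:
- A+D+E+F+G: weight 26, value 128
- A+B+D+E+F: weight 28, value 129
- A+B+D+E+F+G: weight 34, value 139
Minimum weight: 26 kg.

26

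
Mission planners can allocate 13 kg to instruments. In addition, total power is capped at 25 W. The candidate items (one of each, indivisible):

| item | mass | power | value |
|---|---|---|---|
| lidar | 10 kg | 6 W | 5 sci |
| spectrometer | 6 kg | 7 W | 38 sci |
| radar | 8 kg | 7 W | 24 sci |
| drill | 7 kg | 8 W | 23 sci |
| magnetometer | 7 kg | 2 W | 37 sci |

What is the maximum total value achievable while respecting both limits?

Feasible sets respecting both limits:
- spectrometer+magnetometer: mass 13, power 9, value 75
- spectrometer+drill: mass 13, power 15, value 61
- spectrometer: mass 6, power 7, value 38
- magnetometer: mass 7, power 2, value 37
Best: 75 sci.

75 sci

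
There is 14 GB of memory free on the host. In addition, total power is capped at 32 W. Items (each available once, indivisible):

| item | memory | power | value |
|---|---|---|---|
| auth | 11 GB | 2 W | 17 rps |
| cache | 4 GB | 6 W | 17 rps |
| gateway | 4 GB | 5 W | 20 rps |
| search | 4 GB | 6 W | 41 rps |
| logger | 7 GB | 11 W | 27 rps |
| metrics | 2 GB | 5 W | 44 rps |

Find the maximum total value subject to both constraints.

122 rps

Feasible sets respecting both limits:
- cache+gateway+search+metrics: memory 14, power 22, value 122
- search+logger+metrics: memory 13, power 22, value 112
- gateway+search+metrics: memory 10, power 16, value 105
Best: 122 rps.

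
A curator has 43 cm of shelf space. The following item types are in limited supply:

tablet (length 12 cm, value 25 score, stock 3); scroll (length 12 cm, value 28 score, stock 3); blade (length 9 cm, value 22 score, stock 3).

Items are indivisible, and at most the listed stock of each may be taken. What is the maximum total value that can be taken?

100 score

Best selections within length 43 and stock limits:
- 2×scroll + 2×blade: length 42, value 100
- 1×tablet + 1×scroll + 2×blade: length 42, value 97
Best: 100 score.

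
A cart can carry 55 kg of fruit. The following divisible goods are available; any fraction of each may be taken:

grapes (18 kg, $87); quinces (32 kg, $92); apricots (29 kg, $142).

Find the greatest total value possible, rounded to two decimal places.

252.00

Take in order of value per unit:
- apricots (142/29 per unit): all 29 → value 142, running total 142.00
- grapes (87/18 per unit): all 18 → value 87, running total 229.00
- quinces (92/32 per unit): 8 of 32 → value 8×92/32 = 23.0000, running total 252.00
Total 252.00.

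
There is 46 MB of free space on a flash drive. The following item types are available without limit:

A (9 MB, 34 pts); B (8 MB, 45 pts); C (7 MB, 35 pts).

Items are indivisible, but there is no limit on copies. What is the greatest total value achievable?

Best value-per-unit is B at 45/8; filling with it alone gives 5×45 = 225.
Optimal mix: 4×B + 2×C → size 46, value 250.

250 pts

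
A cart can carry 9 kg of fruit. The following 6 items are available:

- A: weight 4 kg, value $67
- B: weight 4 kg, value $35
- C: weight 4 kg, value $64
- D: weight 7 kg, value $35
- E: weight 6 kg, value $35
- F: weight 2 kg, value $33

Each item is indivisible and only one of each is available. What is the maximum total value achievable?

$131

Check high-value combinations within 9 kg:
- A+C: weight 4+4=8, value 67+64=131
- A+B: weight 4+4=8, value 67+35=102
- A+F: weight 4+2=6, value 67+33=100
- B+C: weight 4+4=8, value 35+64=99
- C+F: weight 4+2=6, value 64+33=97
Best: $131.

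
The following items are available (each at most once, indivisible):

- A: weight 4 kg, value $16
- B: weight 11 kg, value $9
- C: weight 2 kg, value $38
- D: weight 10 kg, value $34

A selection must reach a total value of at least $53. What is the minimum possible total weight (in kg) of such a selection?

Subsets with value ≥ 53, sorted by total weight:
- A+C: weight 6, value 54
- C+D: weight 12, value 72
- A+C+D: weight 16, value 88
Minimum weight: 6 kg.

6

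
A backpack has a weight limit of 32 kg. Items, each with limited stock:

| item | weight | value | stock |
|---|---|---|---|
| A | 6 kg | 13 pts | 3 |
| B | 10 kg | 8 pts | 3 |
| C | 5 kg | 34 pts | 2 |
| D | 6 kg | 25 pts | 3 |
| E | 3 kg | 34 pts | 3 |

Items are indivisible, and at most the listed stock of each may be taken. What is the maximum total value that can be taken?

220 pts

Best selections within weight 32 and stock limits:
- 2×C + 2×D + 3×E: weight 31, value 220
- 1×C + 3×D + 3×E: weight 32, value 211
Best: 220 pts.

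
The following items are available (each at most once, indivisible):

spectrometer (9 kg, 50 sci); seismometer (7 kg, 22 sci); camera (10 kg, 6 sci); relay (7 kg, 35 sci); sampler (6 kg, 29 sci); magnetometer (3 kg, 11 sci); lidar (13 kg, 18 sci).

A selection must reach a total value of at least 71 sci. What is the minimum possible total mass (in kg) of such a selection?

Subsets with value ≥ 71, sorted by total mass:
- spectrometer+sampler: mass 15, value 79
- spectrometer+relay: mass 16, value 85
- relay+sampler+magnetometer: mass 16, value 75
- spectrometer+seismometer: mass 16, value 72
Minimum mass: 15 kg.

15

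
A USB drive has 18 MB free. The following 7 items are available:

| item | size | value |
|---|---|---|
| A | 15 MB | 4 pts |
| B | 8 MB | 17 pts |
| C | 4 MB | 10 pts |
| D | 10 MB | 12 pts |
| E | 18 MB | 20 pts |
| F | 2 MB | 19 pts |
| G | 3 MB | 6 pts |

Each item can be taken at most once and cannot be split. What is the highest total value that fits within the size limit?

52 pts

Check high-value combinations within 18 MB:
- B+C+F+G: size 8+4+2+3=17, value 17+10+19+6=52
- B+C+F: size 8+4+2=14, value 17+10+19=46
- B+F+G: size 8+2+3=13, value 17+19+6=42
- C+D+F: size 4+10+2=16, value 10+12+19=41
- D+F+G: size 10+2+3=15, value 12+19+6=37
Best: 52 pts.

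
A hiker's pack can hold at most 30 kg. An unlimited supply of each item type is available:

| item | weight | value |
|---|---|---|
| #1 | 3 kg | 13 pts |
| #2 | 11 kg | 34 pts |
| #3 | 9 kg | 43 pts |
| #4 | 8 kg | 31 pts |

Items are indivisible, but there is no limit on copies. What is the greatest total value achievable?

Best value-per-unit is #3 at 43/9; filling with it alone gives 3×43 = 129.
Optimal mix: 1×#1 + 3×#3 → weight 30, value 142.

142 pts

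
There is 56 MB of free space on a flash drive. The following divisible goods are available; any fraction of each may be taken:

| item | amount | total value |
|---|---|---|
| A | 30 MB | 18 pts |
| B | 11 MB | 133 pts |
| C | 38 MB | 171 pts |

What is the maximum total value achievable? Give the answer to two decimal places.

Take in order of value per unit:
- B (133/11 per unit): all 11 → value 133, running total 133.00
- C (171/38 per unit): all 38 → value 171, running total 304.00
- A (18/30 per unit): 7 of 30 → value 7×18/30 = 4.2000, running total 308.20
Total 308.20.

308.20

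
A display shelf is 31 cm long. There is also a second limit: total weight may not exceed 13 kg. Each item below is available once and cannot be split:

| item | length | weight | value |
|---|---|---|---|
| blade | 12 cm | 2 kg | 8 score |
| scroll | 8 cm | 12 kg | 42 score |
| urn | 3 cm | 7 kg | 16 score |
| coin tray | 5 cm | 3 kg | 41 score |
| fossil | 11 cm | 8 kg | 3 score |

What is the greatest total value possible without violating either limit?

Feasible sets respecting both limits:
- blade+urn+coin tray: length 20, weight 12, value 65
- urn+coin tray: length 8, weight 10, value 57
- blade+coin tray+fossil: length 28, weight 13, value 52
Best: 65 score.

65 score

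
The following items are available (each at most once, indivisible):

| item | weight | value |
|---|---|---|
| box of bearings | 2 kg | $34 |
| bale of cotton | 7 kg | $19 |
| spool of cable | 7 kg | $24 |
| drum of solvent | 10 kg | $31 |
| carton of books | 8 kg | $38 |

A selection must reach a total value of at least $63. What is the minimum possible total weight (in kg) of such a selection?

10

Subsets with value ≥ 63, sorted by total weight:
- box of bearings+carton of books: weight 10, value 72
- box of bearings+drum of solvent: weight 12, value 65
- box of bearings+bale of cotton+spool of cable: weight 16, value 77
- box of bearings+spool of cable+carton of books: weight 17, value 96
Minimum weight: 10 kg.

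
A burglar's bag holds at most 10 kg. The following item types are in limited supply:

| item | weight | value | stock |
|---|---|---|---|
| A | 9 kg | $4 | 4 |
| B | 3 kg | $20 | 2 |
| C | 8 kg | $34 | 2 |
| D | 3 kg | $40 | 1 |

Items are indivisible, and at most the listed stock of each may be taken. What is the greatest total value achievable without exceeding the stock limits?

$80

Top feasible selections:
- 2×B + 1×D: weight 9, value 80
- 1×B + 1×D: weight 6, value 60
Best: $80.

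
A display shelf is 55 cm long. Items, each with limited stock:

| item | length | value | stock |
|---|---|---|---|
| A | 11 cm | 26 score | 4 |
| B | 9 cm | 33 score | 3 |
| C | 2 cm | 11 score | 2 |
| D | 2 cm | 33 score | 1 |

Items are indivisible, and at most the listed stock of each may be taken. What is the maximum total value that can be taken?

206 score

Best selections within length 55 and stock limits:
- 2×A + 3×B + 2×C + 1×D: length 55, value 206
- 2×A + 3×B + 1×C + 1×D: length 53, value 195
Best: 206 score.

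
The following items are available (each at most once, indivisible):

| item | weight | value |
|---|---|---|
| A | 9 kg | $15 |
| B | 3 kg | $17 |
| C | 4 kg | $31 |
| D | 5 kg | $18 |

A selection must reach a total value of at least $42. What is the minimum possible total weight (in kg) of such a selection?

7

Subsets with value ≥ 42, sorted by total weight:
- B+C: weight 7, value 48
- C+D: weight 9, value 49
Minimum weight: 7 kg.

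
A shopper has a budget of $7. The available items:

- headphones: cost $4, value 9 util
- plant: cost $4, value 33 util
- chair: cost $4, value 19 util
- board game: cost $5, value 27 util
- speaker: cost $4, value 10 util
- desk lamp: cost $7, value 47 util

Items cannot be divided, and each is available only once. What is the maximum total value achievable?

Check high-value combinations within $7:
- desk lamp: cost 7, value 47
- plant: cost 4, value 33
- board game: cost 5, value 27
- chair: cost 4, value 19
Best: 47 util.

47 util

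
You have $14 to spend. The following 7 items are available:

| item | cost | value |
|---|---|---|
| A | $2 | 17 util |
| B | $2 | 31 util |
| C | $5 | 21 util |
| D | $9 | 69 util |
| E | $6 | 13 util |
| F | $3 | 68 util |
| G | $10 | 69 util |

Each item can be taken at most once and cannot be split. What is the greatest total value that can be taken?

This is a 0/1 knapsack; check combinations near the capacity.
- B+D+F: cost 2+9+3=14, value 31+69+68=168
- A+D+F: cost 2+9+3=14, value 17+69+68=154
- A+B+C+F: cost 2+2+5+3=12, value 17+31+21+68=137
Best: 168 util.

168 util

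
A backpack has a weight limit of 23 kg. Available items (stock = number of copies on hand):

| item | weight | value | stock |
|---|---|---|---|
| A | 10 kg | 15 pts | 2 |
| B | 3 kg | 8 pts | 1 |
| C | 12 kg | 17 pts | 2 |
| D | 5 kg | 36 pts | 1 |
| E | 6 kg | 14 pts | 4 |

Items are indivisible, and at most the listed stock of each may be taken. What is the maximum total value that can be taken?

Top feasible selections:
- 1×D + 3×E: weight 23, value 78
- 1×B + 1×D + 2×E: weight 20, value 72
Best: 78 pts.

78 pts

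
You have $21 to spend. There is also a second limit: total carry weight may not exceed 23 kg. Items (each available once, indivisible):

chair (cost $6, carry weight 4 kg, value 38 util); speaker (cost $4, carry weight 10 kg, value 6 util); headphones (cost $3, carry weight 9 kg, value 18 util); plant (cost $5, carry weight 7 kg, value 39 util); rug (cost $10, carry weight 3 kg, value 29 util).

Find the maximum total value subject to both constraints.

Feasible sets respecting both limits:
- chair+plant+rug: cost 21, carry weight 14, value 106
- chair+headphones+plant: cost 14, carry weight 20, value 95
- headphones+plant+rug: cost 18, carry weight 19, value 86
Best: 106 util.

106 util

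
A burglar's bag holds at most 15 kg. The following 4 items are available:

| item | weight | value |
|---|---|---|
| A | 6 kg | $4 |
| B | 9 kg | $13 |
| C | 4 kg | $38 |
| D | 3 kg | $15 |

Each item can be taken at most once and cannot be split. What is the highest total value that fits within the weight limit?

$57

Check high-value combinations within 15 kg:
- A+C+D: weight 6+4+3=13, value 4+38+15=57
- C+D: weight 4+3=7, value 38+15=53
- B+C: weight 9+4=13, value 13+38=51
- A+C: weight 6+4=10, value 4+38=42
- C: weight 4, value 38
Best: $57.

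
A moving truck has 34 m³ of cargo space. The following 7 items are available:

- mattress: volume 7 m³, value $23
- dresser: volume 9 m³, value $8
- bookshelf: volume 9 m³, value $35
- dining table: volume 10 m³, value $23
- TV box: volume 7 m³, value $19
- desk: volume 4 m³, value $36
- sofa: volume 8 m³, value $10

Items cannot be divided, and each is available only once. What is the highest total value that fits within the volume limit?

$117

Check high-value combinations within 34 m³:
- mattress+bookshelf+dining table+desk: volume 7+9+10+4=30, value 23+35+23+36=117
- mattress+bookshelf+TV box+desk: volume 7+9+7+4=27, value 23+35+19+36=113
- bookshelf+dining table+TV box+desk: volume 9+10+7+4=30, value 35+23+19+36=113
Best: $117.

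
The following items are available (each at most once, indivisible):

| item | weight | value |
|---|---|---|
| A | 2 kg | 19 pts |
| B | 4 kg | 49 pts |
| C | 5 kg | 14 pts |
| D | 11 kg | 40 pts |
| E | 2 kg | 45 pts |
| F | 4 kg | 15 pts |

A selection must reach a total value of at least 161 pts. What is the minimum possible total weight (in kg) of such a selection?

23

Subsets with value ≥ 161, sorted by total weight:
- A+B+D+E+F: weight 23, value 168
- A+B+C+D+E: weight 24, value 167
Minimum weight: 23 kg.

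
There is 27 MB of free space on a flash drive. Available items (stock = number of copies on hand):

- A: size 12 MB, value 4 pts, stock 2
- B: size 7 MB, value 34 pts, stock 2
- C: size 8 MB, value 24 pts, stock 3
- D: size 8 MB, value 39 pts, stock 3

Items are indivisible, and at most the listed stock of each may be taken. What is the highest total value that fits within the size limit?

117 pts

Best selections within size 27 and stock limits:
- 3×D: size 24, value 117
- 1×B + 2×D: size 23, value 112
- 2×B + 1×D: size 22, value 107
Best: 117 pts.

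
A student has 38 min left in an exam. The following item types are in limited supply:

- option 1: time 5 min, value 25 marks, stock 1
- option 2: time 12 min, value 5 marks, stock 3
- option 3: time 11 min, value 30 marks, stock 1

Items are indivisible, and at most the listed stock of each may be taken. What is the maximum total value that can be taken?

Top feasible selections:
- 1×option 1 + 1×option 2 + 1×option 3: time 28, value 60
- 1×option 1 + 1×option 3: time 16, value 55
- 2×option 2 + 1×option 3: time 35, value 40
- 1×option 2 + 1×option 3: time 23, value 35
Best: 60 marks.

60 marks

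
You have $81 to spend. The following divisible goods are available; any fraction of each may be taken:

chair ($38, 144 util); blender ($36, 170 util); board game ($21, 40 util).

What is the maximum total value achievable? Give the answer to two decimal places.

Take in order of value per unit:
- blender (170/36 per unit): all 36 → value 170, running total 170.00
- chair (144/38 per unit): all 38 → value 144, running total 314.00
- board game (40/21 per unit): 7 of 21 → value 7×40/21 = 13.3333, running total 327.33
Total 327.33.

327.33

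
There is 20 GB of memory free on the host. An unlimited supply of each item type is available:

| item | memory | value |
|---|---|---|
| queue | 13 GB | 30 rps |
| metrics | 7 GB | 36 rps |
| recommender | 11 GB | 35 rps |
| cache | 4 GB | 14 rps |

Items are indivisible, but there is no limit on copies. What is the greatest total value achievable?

86 rps

Best value-per-unit is metrics at 36/7; filling with it alone gives 2×36 = 72.
Optimal mix: 2×metrics + 1×cache → memory 18, value 86.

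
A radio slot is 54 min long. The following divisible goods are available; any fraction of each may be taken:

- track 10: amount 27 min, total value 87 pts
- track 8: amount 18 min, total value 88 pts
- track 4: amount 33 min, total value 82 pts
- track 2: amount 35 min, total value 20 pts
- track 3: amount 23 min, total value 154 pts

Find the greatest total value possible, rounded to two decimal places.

283.89

Take in order of value per unit:
- track 3 (154/23 per unit): all 23 → value 154, running total 154.00
- track 8 (88/18 per unit): all 18 → value 88, running total 242.00
- track 10 (87/27 per unit): 13 of 27 → value 13×87/27 = 41.8889, running total 283.89
Total 283.89.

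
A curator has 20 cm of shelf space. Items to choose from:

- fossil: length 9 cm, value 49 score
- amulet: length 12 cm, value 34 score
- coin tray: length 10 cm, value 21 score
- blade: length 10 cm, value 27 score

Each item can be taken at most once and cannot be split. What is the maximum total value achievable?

Check high-value combinations within 20 cm:
- fossil+blade: length 9+10=19, value 49+27=76
- fossil+coin tray: length 9+10=19, value 49+21=70
- fossil: length 9, value 49
- coin tray+blade: length 10+10=20, value 21+27=48
- amulet: length 12, value 34
Best: 76 score.

76 score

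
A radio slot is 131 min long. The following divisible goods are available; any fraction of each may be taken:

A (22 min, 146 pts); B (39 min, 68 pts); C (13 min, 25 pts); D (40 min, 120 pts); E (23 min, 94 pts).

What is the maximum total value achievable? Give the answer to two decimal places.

442.54

Take in order of value per unit:
- A (146/22 per unit): all 22 → value 146, running total 146.00
- E (94/23 per unit): all 23 → value 94, running total 240.00
- D (120/40 per unit): all 40 → value 120, running total 360.00
- C (25/13 per unit): all 13 → value 25, running total 385.00
- B (68/39 per unit): 33 of 39 → value 33×68/39 = 57.5385, running total 442.54
Total 442.54.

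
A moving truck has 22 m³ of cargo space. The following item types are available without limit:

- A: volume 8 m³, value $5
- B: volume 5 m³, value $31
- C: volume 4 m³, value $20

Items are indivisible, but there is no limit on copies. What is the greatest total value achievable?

$124

Best value-per-unit is B at 31/5, and filling with it alone uses volume 4×5=20. No mix of the others beats 4×31 = 124.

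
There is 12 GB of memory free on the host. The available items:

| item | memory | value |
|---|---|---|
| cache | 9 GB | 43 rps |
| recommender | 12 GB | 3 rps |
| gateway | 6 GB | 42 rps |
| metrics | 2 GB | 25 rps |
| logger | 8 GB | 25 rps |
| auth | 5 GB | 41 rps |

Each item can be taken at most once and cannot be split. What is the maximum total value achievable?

83 rps

This is a 0/1 knapsack; check combinations near the capacity.
- gateway+auth: memory 6+5=11, value 42+41=83
- cache+metrics: memory 9+2=11, value 43+25=68
- gateway+metrics: memory 6+2=8, value 42+25=67
- metrics+auth: memory 2+5=7, value 25+41=66
- metrics+logger: memory 2+8=10, value 25+25=50
Best: 83 rps.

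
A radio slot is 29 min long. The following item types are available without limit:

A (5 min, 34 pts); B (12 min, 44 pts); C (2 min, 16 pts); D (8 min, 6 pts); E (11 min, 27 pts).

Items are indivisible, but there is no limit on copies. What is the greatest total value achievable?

226 pts

Best value-per-unit is C at 16/2; filling with it alone gives 14×16 = 224.
Optimal mix: 1×A + 12×C → duration 29, value 226.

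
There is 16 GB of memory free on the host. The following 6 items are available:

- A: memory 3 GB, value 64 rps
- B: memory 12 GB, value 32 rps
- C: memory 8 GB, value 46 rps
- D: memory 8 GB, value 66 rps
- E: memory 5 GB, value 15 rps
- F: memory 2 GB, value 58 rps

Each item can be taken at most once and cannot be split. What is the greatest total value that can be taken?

This is a 0/1 knapsack; check combinations near the capacity.
- A+D+F: memory 3+8+2=13, value 64+66+58=188
- A+C+F: memory 3+8+2=13, value 64+46+58=168
- A+D+E: memory 3+8+5=16, value 64+66+15=145
- D+E+F: memory 8+5+2=15, value 66+15+58=139
- A+E+F: memory 3+5+2=10, value 64+15+58=137
Best: 188 rps.

188 rps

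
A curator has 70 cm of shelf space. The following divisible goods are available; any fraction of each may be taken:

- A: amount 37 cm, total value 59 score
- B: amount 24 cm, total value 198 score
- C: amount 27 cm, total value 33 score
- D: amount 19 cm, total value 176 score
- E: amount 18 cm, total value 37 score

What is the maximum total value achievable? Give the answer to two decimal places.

Take in order of value per unit:
- D (176/19 per unit): all 19 → value 176, running total 176.00
- B (198/24 per unit): all 24 → value 198, running total 374.00
- E (37/18 per unit): all 18 → value 37, running total 411.00
- A (59/37 per unit): 9 of 37 → value 9×59/37 = 14.3514, running total 425.35
Total 425.35.

425.35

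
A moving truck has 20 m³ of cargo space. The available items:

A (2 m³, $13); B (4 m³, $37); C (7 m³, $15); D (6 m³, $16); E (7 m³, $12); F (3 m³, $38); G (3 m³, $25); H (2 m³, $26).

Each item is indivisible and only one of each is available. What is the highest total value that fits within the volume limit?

Check high-value combinations within 20 m³:
- A+B+D+F+G+H: volume 2+4+6+3+3+2=20, value 13+37+16+38+25+26=155
- B+D+F+G+H: volume 4+6+3+3+2=18, value 37+16+38+25+26=142
- B+C+F+G+H: volume 4+7+3+3+2=19, value 37+15+38+25+26=141
- A+B+F+G+H: volume 2+4+3+3+2=14, value 13+37+38+25+26=139
Best: $155.

$155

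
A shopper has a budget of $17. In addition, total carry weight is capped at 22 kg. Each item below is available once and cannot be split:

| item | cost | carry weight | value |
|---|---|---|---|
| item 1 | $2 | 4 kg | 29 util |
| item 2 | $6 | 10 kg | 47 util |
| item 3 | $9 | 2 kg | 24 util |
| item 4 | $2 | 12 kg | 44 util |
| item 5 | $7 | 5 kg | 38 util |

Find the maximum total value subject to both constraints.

Feasible sets respecting both limits:
- item 1+item 2+item 5: cost 15, carry weight 19, value 114
- item 1+item 4+item 5: cost 11, carry weight 21, value 111
- item 1+item 2+item 3: cost 17, carry weight 16, value 100
- item 1+item 3+item 4: cost 13, carry weight 18, value 97
Best: 114 util.

114 util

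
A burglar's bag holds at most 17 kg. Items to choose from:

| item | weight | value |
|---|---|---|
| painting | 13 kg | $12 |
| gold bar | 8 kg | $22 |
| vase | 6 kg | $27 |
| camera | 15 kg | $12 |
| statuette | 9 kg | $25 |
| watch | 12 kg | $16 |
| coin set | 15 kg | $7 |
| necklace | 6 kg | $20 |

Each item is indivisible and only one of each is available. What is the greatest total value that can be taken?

Check high-value combinations within 17 kg:
- vase+statuette: weight 6+9=15, value 27+25=52
- gold bar+vase: weight 8+6=14, value 22+27=49
- vase+necklace: weight 6+6=12, value 27+20=47
- gold bar+statuette: weight 8+9=17, value 22+25=47
- statuette+necklace: weight 9+6=15, value 25+20=45
Best: $52.

$52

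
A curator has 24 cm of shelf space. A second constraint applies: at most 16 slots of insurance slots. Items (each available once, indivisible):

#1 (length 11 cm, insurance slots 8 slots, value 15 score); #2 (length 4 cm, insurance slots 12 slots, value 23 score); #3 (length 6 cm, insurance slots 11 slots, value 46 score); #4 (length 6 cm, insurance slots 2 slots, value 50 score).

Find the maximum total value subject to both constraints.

Feasible sets respecting both limits:
- #3+#4: length 12, insurance slots 13, value 96
- #2+#4: length 10, insurance slots 14, value 73
- #1+#4: length 17, insurance slots 10, value 65
- #4: length 6, insurance slots 2, value 50
Best: 96 score.

96 score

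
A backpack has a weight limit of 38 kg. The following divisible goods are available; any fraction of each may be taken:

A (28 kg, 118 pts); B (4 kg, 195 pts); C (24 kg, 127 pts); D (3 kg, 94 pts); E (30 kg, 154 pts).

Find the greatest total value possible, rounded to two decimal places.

Take in order of value per unit:
- B (195/4 per unit): all 4 → value 195, running total 195.00
- D (94/3 per unit): all 3 → value 94, running total 289.00
- C (127/24 per unit): all 24 → value 127, running total 416.00
- E (154/30 per unit): 7 of 30 → value 7×154/30 = 35.9333, running total 451.93
Total 451.93.

451.93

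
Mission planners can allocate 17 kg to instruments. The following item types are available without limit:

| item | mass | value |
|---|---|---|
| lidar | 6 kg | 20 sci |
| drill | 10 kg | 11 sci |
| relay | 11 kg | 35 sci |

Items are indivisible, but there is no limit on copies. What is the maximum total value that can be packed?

55 sci

Best value-per-unit is lidar at 20/6; filling with it alone gives 2×20 = 40.
Optimal mix: 1×lidar + 1×relay → mass 17, value 55.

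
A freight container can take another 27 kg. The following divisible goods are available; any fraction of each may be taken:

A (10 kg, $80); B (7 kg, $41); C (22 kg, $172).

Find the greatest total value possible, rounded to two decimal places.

Take in order of value per unit:
- A (80/10 per unit): all 10 → value 80, running total 80.00
- C (172/22 per unit): 17 of 22 → value 17×172/22 = 132.9091, running total 212.91
Total 212.91.

212.91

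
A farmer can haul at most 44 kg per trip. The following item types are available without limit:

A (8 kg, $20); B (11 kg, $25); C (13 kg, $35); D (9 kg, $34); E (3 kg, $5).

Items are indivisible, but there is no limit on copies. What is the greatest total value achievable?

Best value-per-unit is D at 34/9; filling with it alone gives 4×34 = 136.
Optimal mix: 1×A + 4×D → weight 44, value 156.

$156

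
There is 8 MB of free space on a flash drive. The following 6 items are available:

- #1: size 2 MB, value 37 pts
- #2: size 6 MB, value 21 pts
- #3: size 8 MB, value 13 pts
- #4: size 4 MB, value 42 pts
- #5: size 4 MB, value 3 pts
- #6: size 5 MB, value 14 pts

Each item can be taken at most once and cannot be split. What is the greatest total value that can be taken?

79 pts

Check high-value combinations within 8 MB:
- #1+#4: size 2+4=6, value 37+42=79
- #1+#2: size 2+6=8, value 37+21=58
- #1+#6: size 2+5=7, value 37+14=51
- #4+#5: size 4+4=8, value 42+3=45
Best: 79 pts.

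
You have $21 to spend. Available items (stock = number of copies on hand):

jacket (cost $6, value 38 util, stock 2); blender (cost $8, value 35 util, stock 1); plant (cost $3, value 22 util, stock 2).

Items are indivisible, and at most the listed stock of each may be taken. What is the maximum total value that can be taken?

120 util

Best selections within cost 21 and stock limits:
- 2×jacket + 2×plant: cost 18, value 120
- 1×jacket + 1×blender + 2×plant: cost 20, value 117
- 2×jacket + 1×blender: cost 20, value 111
Best: 120 util.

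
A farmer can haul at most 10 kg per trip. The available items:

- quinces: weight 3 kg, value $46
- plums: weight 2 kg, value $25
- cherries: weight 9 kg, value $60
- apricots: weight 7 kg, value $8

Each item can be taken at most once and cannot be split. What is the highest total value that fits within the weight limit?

Check high-value combinations within 10 kg:
- quinces+plums: weight 3+2=5, value 46+25=71
- cherries: weight 9, value 60
- quinces+apricots: weight 3+7=10, value 46+8=54
- quinces: weight 3, value 46
- plums+apricots: weight 2+7=9, value 25+8=33
Best: $71.

$71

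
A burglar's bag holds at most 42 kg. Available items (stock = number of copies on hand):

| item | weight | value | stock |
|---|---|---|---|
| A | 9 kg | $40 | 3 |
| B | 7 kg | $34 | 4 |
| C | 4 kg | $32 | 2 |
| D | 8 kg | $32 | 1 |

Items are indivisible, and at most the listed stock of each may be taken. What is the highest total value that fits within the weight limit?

$218

Top feasible selections:
- 3×A + 1×B + 2×C: weight 42, value 218
- 2×A + 2×B + 2×C: weight 40, value 212
Best: $218.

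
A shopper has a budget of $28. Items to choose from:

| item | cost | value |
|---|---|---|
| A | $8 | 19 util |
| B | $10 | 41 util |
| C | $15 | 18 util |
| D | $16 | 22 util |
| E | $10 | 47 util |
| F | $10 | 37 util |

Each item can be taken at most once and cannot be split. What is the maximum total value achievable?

This is a 0/1 knapsack; check combinations near the capacity.
- A+B+E: cost 8+10+10=28, value 19+41+47=107
- A+E+F: cost 8+10+10=28, value 19+47+37=103
- A+B+F: cost 8+10+10=28, value 19+41+37=97
- B+E: cost 10+10=20, value 41+47=88
- E+F: cost 10+10=20, value 47+37=84
Best: 107 util.

107 util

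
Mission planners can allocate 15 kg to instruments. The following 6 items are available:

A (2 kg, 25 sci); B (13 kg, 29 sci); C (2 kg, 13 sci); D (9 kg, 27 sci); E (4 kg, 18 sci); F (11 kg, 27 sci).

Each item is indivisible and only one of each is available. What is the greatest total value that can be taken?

70 sci

Check high-value combinations within 15 kg:
- A+D+E: mass 2+9+4=15, value 25+27+18=70
- A+C+D: mass 2+2+9=13, value 25+13+27=65
- A+C+F: mass 2+2+11=15, value 25+13+27=65
- C+D+E: mass 2+9+4=15, value 13+27+18=58
Best: 70 sci.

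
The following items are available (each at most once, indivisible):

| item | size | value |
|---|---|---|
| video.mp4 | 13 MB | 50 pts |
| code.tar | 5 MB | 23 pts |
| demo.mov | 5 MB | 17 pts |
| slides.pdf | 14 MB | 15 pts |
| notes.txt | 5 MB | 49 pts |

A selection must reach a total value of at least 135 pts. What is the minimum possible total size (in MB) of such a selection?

28

Subsets with value ≥ 135, sorted by total size:
- video.mp4+code.tar+demo.mov+notes.txt: size 28, value 139
- video.mp4+code.tar+slides.pdf+notes.txt: size 37, value 137
- video.mp4+code.tar+demo.mov+slides.pdf+notes.txt: size 42, value 154
Minimum size: 28 MB.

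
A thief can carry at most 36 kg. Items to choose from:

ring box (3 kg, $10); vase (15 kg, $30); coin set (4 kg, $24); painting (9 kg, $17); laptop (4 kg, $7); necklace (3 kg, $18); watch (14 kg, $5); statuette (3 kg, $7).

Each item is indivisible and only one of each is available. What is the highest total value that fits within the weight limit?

$99

This is a 0/1 knapsack; check combinations near the capacity.
- ring box+vase+coin set+painting+necklace: weight 3+15+4+9+3=34, value 10+30+24+17+18=99
- ring box+vase+coin set+laptop+necklace+statuette: weight 3+15+4+4+3+3=32, value 10+30+24+7+18+7=96
- vase+coin set+painting+necklace+statuette: weight 15+4+9+3+3=34, value 30+24+17+18+7=96
- vase+coin set+painting+laptop+necklace: weight 15+4+9+4+3=35, value 30+24+17+7+18=96
Best: $99.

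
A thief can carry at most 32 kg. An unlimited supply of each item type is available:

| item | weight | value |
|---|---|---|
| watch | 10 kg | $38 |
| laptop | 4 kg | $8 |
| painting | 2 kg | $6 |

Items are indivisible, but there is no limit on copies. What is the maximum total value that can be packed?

$120

Best value-per-unit is watch at 38/10; filling with it alone gives 3×38 = 114.
Optimal mix: 3×watch + 1×painting → weight 32, value 120.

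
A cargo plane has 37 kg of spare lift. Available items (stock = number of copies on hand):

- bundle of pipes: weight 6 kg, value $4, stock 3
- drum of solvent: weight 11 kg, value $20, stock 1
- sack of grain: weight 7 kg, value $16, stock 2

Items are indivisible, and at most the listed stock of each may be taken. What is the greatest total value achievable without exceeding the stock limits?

$60

Best selections within weight 37 and stock limits:
- 2×bundle of pipes + 1×drum of solvent + 2×sack of grain: weight 37, value 60
- 1×bundle of pipes + 1×drum of solvent + 2×sack of grain: weight 31, value 56
Best: $60.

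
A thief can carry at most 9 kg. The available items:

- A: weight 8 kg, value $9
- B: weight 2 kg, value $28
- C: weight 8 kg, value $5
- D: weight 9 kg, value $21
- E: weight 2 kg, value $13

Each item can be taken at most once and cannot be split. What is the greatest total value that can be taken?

Check high-value combinations within 9 kg:
- B+E: weight 2+2=4, value 28+13=41
- B: weight 2, value 28
- D: weight 9, value 21
- E: weight 2, value 13
- A: weight 8, value 9
Best: $41.

$41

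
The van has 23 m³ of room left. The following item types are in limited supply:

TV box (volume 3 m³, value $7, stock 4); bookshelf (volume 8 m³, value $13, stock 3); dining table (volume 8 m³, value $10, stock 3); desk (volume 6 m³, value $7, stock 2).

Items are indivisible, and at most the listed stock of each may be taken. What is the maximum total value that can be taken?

$41

Best selections within volume 23 and stock limits:
- 4×TV box + 1×bookshelf: volume 20, value 41
- 3×TV box + 1×bookshelf + 1×desk: volume 23, value 41
- 2×TV box + 2×bookshelf: volume 22, value 40
- 4×TV box + 1×dining table: volume 20, value 38
Best: $41.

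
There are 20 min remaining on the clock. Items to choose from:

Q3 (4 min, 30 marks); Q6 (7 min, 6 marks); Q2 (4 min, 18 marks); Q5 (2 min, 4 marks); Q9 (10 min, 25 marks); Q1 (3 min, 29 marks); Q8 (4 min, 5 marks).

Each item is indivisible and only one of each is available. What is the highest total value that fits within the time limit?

88 marks

Check high-value combinations within 20 min:
- Q3+Q5+Q9+Q1: time 4+2+10+3=19, value 30+4+25+29=88
- Q3+Q6+Q2+Q5+Q1: time 4+7+4+2+3=20, value 30+6+18+4+29=87
- Q3+Q2+Q5+Q1+Q8: time 4+4+2+3+4=17, value 30+18+4+29+5=86
- Q3+Q9+Q1: time 4+10+3=17, value 30+25+29=84
Best: 88 marks.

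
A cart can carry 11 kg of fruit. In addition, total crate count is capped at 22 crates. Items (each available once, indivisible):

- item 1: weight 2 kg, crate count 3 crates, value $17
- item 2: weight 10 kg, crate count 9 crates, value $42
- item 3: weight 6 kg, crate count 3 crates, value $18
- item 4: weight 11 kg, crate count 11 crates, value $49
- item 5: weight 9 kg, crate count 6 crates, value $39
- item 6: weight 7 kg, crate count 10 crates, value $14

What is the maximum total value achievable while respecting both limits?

Feasible sets respecting both limits:
- item 1+item 5: weight 11, crate count 9, value 56
- item 4: weight 11, crate count 11, value 49
- item 2: weight 10, crate count 9, value 42
- item 5: weight 9, crate count 6, value 39
Best: $56.

$56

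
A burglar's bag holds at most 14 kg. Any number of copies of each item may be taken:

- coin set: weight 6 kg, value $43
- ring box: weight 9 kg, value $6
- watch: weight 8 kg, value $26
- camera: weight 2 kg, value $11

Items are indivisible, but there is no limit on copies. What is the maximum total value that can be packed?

Best value-per-unit is coin set at 43/6; filling with it alone gives 2×43 = 86.
Optimal mix: 2×coin set + 1×camera → weight 14, value 97.

$97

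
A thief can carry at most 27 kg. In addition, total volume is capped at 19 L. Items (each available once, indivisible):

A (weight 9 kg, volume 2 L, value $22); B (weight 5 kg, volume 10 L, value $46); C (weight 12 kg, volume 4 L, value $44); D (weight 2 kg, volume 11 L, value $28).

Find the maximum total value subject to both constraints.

Feasible sets respecting both limits:
- A+B+C: weight 26, volume 16, value 112
- A+C+D: weight 23, volume 17, value 94
- B+C: weight 17, volume 14, value 90
- C+D: weight 14, volume 15, value 72
Best: $112.

$112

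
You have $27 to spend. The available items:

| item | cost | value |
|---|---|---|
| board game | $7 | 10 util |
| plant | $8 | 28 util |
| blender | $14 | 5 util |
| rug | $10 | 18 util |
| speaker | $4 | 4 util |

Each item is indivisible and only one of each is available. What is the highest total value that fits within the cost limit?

Check high-value combinations within $27:
- board game+plant+rug: cost 7+8+10=25, value 10+28+18=56
- plant+rug+speaker: cost 8+10+4=22, value 28+18+4=50
- plant+rug: cost 8+10=18, value 28+18=46
Best: 56 util.

56 util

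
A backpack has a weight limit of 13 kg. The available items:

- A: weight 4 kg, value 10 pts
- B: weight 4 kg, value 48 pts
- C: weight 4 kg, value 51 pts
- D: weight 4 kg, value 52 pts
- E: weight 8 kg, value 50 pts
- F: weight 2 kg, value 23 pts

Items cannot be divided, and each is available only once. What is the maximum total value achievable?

151 pts

Check high-value combinations within 13 kg:
- B+C+D: weight 4+4+4=12, value 48+51+52=151
- C+D+F: weight 4+4+2=10, value 51+52+23=126
- B+D+F: weight 4+4+2=10, value 48+52+23=123
- B+C+F: weight 4+4+2=10, value 48+51+23=122
- A+C+D: weight 4+4+4=12, value 10+51+52=113
Best: 151 pts.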